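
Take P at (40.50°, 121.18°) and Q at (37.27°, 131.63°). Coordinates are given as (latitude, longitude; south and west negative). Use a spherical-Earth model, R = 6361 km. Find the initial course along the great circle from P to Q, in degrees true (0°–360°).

θ = atan2( sin Δλ·cos φ₂ ,  cos φ₁ sin φ₂ − sin φ₁ cos φ₂ cos Δλ )
  = atan2(+0.1443, -0.0478) = 108.31°

108.3°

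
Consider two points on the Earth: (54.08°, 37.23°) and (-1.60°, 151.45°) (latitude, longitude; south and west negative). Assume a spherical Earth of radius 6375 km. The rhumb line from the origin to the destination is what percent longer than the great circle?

5.6%

Great circle: σ = 1.8371 rad → d_gc = Rσ = 11711.7 km
Rhumb: Δφ = -0.9718, Δλ = +1.9935, Δψ = -1.1545, q = Δφ/Δψ = 0.8418 → d_rh = R√(Δφ²+q²Δλ²) = 12362.1 km
Excess = (12362.1 − 11711.7) / 11711.7 = 650.4 / 11711.7 = 5.553% ≈ 5.6%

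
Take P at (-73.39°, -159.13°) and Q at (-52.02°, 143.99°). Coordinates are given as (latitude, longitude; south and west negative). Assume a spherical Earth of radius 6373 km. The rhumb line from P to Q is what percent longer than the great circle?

3.4%

Great circle: σ = 0.5520 rad → d_gc = Rσ = 3518.2 km
Rhumb: Δφ = +0.3730, Δλ = -0.9927, Δψ = +0.8576, q = Δφ/Δψ = 0.4349 → d_rh = R√(Δφ²+q²Δλ²) = 3636.1 km
Excess = (3636.1 − 3518.2) / 3518.2 = 117.9 / 3518.2 = 3.351% ≈ 3.4%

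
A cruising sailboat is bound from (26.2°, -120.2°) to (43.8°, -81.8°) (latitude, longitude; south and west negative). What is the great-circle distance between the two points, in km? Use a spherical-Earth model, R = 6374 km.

3960 km

Haversine: a = sin²(Δφ/2)+cos φ₁ cos φ₂ sin²(Δλ/2) = 0.09345;  σ = 2·atan2(√a,√(1−a))
σ = 35.599° → d = Rσ = 6374·0.62132 = 3960 km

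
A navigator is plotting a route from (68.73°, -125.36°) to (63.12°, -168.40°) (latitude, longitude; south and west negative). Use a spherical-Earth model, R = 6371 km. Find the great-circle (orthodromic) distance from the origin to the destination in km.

Haversine: a = sin²(Δφ/2)+cos φ₁ cos φ₂ sin²(Δλ/2) = 0.02446;  σ = 2·atan2(√a,√(1−a))
σ = 17.997° → d = Rσ = 6371·0.31411 = 2001 km

2001 km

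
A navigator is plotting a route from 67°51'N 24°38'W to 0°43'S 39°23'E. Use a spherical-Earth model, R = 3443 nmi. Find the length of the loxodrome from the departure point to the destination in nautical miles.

Δψ = ln[tan(π/4+φ₂/2)/tan(π/4+φ₁/2)] = -1.6435;  Δφ = -1.1967 rad,  Δλ = +1.1173 rad
q = Δφ/Δψ = 0.7282
d = R·√(Δφ² + q²Δλ²) = 3443·1.44707 = 4982 nmi

4982 nmi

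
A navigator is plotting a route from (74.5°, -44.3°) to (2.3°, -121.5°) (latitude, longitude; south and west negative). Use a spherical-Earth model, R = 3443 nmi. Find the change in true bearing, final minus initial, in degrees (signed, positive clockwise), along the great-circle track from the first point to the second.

-63.1°

Initial bearing θ₁ = atan2(sin Δλ cos φ₂, cos φ₁ sin φ₂ − sin φ₁ cos φ₂ cos Δλ) = 258.25°
Final bearing θ₂ = (initial bearing from the destination back to the start) + 180° = 195.18°
Δθ = θ₂ − θ₁ = -63.1°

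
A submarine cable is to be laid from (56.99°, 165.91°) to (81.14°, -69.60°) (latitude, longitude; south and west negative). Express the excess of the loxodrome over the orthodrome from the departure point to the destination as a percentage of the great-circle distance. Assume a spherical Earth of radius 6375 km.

19.0%

Great circle: σ = 0.6744 rad → d_gc = Rσ = 4299.6 km
Rhumb: Δφ = +0.4215, Δλ = +2.1728, Δψ = +1.3415, q = Δφ/Δψ = 0.3142 → d_rh = R√(Δφ²+q²Δλ²) = 5114.8 km
Excess = (5114.8 − 4299.6) / 4299.6 = 815.2 / 4299.6 = 18.96% ≈ 19.0%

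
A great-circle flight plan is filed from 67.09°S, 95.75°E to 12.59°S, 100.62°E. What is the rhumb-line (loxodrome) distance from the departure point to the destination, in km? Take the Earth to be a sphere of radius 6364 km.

6065 km

Δψ = ln[tan(π/4+φ₂/2)/tan(π/4+φ₁/2)] = +1.3748;  Δφ = +0.9512 rad,  Δλ = +0.0850 rad
q = Δφ/Δψ = 0.6919
d = R·√(Δφ² + q²Δλ²) = 6364·0.95302 = 6065 km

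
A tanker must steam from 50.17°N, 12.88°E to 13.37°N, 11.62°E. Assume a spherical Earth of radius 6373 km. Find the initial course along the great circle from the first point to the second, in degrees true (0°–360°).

N = sin Δλ·cos φ₂ = -0.0214;  D = cos φ₁ sin φ₂ − sin φ₁ cos φ₂ cos Δλ = -0.5988
initial course = atan2(N, D) = 182.05°

182.0°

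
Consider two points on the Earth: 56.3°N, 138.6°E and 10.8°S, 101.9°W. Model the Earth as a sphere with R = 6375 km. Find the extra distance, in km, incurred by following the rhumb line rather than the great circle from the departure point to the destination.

695 km

Great circle: cos σ = sin φ₁ sin φ₂ + cos φ₁ cos φ₂ cos Δλ,  σ = 2.0090 rad → d_gc = 12807.1 km
Rhumb line: Δψ = -1.3841, q = Δφ/Δψ = 0.8461, d_rh = R√(Δφ²+q²Δλ²) = 13502.2 km
Excess = 13502.2 − 12807.1 = 695.1 ≈ 695 km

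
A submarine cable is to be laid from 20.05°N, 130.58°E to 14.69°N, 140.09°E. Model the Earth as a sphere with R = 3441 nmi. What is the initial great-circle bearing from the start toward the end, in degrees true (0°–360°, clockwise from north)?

119.1°

N = sin Δλ·cos φ₂ = +0.1598;  D = cos φ₁ sin φ₂ − sin φ₁ cos φ₂ cos Δλ = -0.0889
initial course = atan2(N, D) = 119.07°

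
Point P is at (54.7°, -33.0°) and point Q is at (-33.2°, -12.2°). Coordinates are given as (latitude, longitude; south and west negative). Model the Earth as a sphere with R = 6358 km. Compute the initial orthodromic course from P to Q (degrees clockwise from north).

θ = atan2( sin Δλ·cos φ₂ ,  cos φ₁ sin φ₂ − sin φ₁ cos φ₂ cos Δλ )
  = atan2(+0.2971, -0.9548) = 162.71°

162.7°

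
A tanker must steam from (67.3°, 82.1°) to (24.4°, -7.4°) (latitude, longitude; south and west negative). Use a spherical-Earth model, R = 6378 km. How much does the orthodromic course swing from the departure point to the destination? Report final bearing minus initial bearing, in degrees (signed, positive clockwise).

-74.8°

At departure: θ₁ = atan2(sin Δλ cos φ₂, cos φ₁ sin φ₂ − sin φ₁ cos φ₂ cos Δλ) = 279.48°
At arrival: θ₂ = atan2(sin Δλ cos φ₁, −cos φ₂ sin φ₁ + sin φ₂ cos φ₁ cos Δλ) = 204.71°
Δθ = θ₂ − θ₁ = -74.8°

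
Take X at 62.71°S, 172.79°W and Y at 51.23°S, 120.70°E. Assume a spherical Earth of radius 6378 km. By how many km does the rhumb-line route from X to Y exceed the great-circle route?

170 km

Great circle: cos σ = sin φ₁ sin φ₂ + cos φ₁ cos φ₂ cos Δλ,  σ = 0.6312 rad → d_gc = 4025.7 km
Rhumb line: Δψ = +0.3712, q = Δφ/Δψ = 0.5398, d_rh = R√(Δφ²+q²Δλ²) = 4195.9 km
Excess = 4195.9 − 4025.7 = 170.2 ≈ 170 km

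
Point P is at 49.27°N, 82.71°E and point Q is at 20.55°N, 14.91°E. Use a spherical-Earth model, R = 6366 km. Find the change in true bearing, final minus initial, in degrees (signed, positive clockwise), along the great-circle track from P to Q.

-43.3°

Initial bearing θ₁ = atan2(sin Δλ cos φ₂, cos φ₁ sin φ₂ − sin φ₁ cos φ₂ cos Δλ) = 267.42°
Final bearing θ₂ = (initial bearing from the destination back to the start) + 180° = 224.12°
Δθ = θ₂ − θ₁ = -43.3°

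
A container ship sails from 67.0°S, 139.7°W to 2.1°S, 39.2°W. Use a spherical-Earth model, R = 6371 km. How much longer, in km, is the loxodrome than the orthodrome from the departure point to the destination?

630 km

Great circle: cos σ = sin φ₁ sin φ₂ + cos φ₁ cos φ₂ cos Δλ,  σ = 1.6082 rad → d_gc = 10246.0 km
Rhumb line: Δψ = +1.5557, q = Δφ/Δψ = 0.7281, d_rh = R√(Δφ²+q²Δλ²) = 10876.0 km
Excess = 10876.0 − 10246.0 = 630.0 ≈ 630 km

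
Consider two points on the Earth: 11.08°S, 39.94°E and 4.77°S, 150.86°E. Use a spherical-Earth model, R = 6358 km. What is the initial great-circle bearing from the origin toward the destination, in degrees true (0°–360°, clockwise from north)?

θ = atan2( sin Δλ·cos φ₂ ,  cos φ₁ sin φ₂ − sin φ₁ cos φ₂ cos Δλ )
  = atan2(+0.9308, -0.1500) = 99.15°

99.2°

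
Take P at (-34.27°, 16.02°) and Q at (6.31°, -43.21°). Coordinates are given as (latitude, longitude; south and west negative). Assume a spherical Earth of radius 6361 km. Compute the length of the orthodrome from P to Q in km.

Haversine: a = sin²(Δφ/2)+cos φ₁ cos φ₂ sin²(Δλ/2) = 0.32084;  σ = 2·atan2(√a,√(1−a))
σ = 69.002° → d = Rσ = 6361·1.20432 = 7661 km

7661 km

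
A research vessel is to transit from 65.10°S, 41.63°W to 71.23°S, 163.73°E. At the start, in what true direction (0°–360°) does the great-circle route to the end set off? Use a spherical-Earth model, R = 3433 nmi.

191.8°

θ = atan2( sin Δλ·cos φ₂ ,  cos φ₁ sin φ₂ − sin φ₁ cos φ₂ cos Δλ )
  = atan2(-0.1378, -0.6624) = 191.75°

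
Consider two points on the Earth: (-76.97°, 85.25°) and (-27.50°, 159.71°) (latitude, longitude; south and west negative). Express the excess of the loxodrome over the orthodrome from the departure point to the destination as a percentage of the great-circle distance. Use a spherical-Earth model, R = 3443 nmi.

4.9%

Great circle: σ = 1.0432 rad → d_gc = Rσ = 3591.8 nmi
Rhumb: Δφ = +0.8634, Δλ = +1.2996, Δψ = +1.6703, q = Δφ/Δψ = 0.5169 → d_rh = R√(Δφ²+q²Δλ²) = 3766.6 nmi
Excess = (3766.6 − 3591.8) / 3591.8 = 174.8 / 3591.8 = 4.87% ≈ 4.9%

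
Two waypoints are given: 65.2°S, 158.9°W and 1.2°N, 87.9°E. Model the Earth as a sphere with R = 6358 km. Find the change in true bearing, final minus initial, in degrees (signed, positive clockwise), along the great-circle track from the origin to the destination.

At departure: θ₁ = atan2(sin Δλ cos φ₂, cos φ₁ sin φ₂ − sin φ₁ cos φ₂ cos Δλ) = 249.22°
At arrival: θ₂ = atan2(sin Δλ cos φ₁, −cos φ₂ sin φ₁ + sin φ₂ cos φ₁ cos Δλ) = 336.91°
Δθ = θ₂ − θ₁ = +87.7°

+87.7°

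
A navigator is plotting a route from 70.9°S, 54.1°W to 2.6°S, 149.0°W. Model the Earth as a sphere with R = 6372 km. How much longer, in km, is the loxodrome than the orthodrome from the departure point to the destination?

582 km

Great circle: cos σ = sin φ₁ sin φ₂ + cos φ₁ cos φ₂ cos Δλ,  σ = 1.5559 rad → d_gc = 9913.9 km
Rhumb line: Δψ = +1.7370, q = Δφ/Δψ = 0.6863, d_rh = R√(Δφ²+q²Δλ²) = 10495.7 km
Excess = 10495.7 − 9913.9 = 581.8 ≈ 582 km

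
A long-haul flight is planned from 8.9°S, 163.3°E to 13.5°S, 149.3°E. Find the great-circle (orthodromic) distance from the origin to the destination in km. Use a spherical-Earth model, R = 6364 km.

Haversine: a = sin²(Δφ/2)+cos φ₁ cos φ₂ sin²(Δλ/2) = 0.01588;  σ = 2·atan2(√a,√(1−a))
σ = 14.478° → d = Rσ = 6364·0.25269 = 1608 km

1608 km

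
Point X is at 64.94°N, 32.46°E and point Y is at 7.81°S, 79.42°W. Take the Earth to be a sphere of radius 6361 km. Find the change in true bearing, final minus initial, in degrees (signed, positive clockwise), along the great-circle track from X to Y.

-82.6°

Initial bearing θ₁ = atan2(sin Δλ cos φ₂, cos φ₁ sin φ₂ − sin φ₁ cos φ₂ cos Δλ) = 286.76°
Final bearing θ₂ = (initial bearing from the destination back to the start) + 180° = 204.17°
Δθ = θ₂ − θ₁ = -82.6°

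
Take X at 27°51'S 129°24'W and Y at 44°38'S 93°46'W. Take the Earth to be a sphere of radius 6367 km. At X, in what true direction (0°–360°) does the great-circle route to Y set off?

130.3°

N = sin Δλ·cos φ₂ = +0.4146;  D = cos φ₁ sin φ₂ − sin φ₁ cos φ₂ cos Δλ = -0.3510
initial course = atan2(N, D) = 130.25°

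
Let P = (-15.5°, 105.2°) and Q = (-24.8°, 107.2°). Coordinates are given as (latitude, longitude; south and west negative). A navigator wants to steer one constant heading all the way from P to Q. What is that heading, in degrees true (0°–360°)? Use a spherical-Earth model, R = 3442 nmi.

168.6°

Meridional parts: M(φ₁)=-0.2739, M(φ₂)=-0.4470 → ΔM = -0.1731;  Δλ = +0.0349 rad
tan C = Δλ / ΔM = -0.2016 → C = 168.60°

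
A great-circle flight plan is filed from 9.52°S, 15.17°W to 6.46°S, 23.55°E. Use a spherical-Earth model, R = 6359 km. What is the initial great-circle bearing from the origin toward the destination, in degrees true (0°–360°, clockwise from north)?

θ = atan2( sin Δλ·cos φ₂ ,  cos φ₁ sin φ₂ − sin φ₁ cos φ₂ cos Δλ )
  = atan2(+0.6215, +0.0173) = 88.41°

88.4°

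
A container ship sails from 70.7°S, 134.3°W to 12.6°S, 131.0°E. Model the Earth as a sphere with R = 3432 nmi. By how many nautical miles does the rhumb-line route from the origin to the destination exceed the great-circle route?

Great circle: cos σ = sin φ₁ sin φ₂ + cos φ₁ cos φ₂ cos Δλ,  σ = 1.3904 rad → d_gc = 4771.7 nmi
Rhumb line: Δψ = +1.5500, q = Δφ/Δψ = 0.6542, d_rh = R√(Δφ²+q²Δλ²) = 5087.5 nmi
Excess = 5087.5 − 4771.7 = 315.8 ≈ 316 nmi

316 nmi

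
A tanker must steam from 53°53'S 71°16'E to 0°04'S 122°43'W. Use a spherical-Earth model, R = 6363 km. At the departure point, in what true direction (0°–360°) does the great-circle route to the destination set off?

162.9°

θ = atan2( sin Δλ·cos φ₂ ,  cos φ₁ sin φ₂ − sin φ₁ cos φ₂ cos Δλ )
  = atan2(+0.2416, -0.7846) = 162.88°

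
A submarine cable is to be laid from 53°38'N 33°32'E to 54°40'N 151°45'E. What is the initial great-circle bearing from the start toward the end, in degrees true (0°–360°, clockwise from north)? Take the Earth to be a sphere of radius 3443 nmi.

θ = atan2( sin Δλ·cos φ₂ ,  cos φ₁ sin φ₂ − sin φ₁ cos φ₂ cos Δλ )
  = atan2(+0.5096, +0.7039) = 35.90°

35.9°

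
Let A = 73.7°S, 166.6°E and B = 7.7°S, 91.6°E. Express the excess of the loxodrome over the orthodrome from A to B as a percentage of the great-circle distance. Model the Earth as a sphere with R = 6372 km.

Great circle: σ = 1.3688 rad → d_gc = Rσ = 8722.2 km
Rhumb: Δφ = +1.1519, Δλ = -1.3090, Δψ = +1.8086, q = Δφ/Δψ = 0.6369 → d_rh = R√(Δφ²+q²Δλ²) = 9060.7 km
Excess = (9060.7 − 8722.2) / 8722.2 = 338.5 / 8722.2 = 3.88% ≈ 3.9%

3.9%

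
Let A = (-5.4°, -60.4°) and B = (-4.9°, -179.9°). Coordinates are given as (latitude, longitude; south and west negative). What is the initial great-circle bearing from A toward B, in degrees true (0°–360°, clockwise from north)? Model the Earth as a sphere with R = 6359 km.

N = sin Δλ·cos φ₂ = -0.8672;  D = cos φ₁ sin φ₂ − sin φ₁ cos φ₂ cos Δλ = -0.1312
initial course = atan2(N, D) = 261.40°

261.4°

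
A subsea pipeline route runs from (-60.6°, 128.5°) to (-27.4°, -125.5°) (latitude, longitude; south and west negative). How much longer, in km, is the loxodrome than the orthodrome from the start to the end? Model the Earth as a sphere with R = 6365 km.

730 km

Great circle: cos σ = sin φ₁ sin φ₂ + cos φ₁ cos φ₂ cos Δλ,  σ = 1.2862 rad → d_gc = 8186.5 km
Rhumb line: Δψ = +0.8405, q = Δφ/Δψ = 0.6894, d_rh = R√(Δφ²+q²Δλ²) = 8916.5 km
Excess = 8916.5 − 8186.5 = 730.0 ≈ 730 km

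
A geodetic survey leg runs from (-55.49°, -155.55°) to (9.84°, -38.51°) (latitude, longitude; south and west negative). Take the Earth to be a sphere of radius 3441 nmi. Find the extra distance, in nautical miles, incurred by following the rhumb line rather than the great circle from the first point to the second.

345 nmi

Great circle: cos σ = sin φ₁ sin φ₂ + cos φ₁ cos φ₂ cos Δλ,  σ = 1.9764 rad → d_gc = 6800.9 nmi
Rhumb line: Δψ = +1.3418, q = Δφ/Δψ = 0.8498, d_rh = R√(Δφ²+q²Δλ²) = 7146.3 nmi
Excess = 7146.3 − 6800.9 = 345.4 ≈ 345 nmi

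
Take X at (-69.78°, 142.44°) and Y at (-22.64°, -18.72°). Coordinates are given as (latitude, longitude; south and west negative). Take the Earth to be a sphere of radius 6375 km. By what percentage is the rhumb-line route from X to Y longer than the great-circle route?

28.3%

Great circle: σ = 1.5114 rad → d_gc = Rσ = 9635.5 km
Rhumb: Δφ = +0.8227, Δλ = -2.8128, Δψ = +1.3184, q = Δφ/Δψ = 0.6240 → d_rh = R√(Δφ²+q²Δλ²) = 12358.3 km
Excess = (12358.3 − 9635.5) / 9635.5 = 2722.8 / 9635.5 = 28.26% ≈ 28.3%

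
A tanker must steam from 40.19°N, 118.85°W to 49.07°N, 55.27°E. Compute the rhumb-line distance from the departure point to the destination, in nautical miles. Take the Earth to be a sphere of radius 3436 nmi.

7428 nmi

Δψ = ln[tan(π/4+φ₂/2)/tan(π/4+φ₁/2)] = +0.2184;  Δφ = +0.1550 rad,  Δλ = +3.0390 rad
q = Δφ/Δψ = 0.7096
d = R·√(Δφ² + q²Δλ²) = 3436·2.16187 = 7428 nmi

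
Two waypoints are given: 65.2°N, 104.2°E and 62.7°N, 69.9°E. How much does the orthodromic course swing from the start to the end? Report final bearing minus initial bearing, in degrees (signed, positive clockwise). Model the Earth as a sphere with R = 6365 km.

-31.0°

Initial bearing θ₁ = atan2(sin Δλ cos φ₂, cos φ₁ sin φ₂ − sin φ₁ cos φ₂ cos Δλ) = 276.35°
Final bearing θ₂ = (initial bearing from the destination back to the start) + 180° = 245.36°
Δθ = θ₂ − θ₁ = -31.0°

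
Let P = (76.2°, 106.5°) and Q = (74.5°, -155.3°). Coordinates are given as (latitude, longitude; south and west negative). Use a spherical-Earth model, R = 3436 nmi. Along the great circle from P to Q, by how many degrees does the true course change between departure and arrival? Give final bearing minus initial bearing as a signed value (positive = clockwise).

+96.3°

Initial bearing θ₁ = atan2(sin Δλ cos φ₂, cos φ₁ sin φ₂ − sin φ₁ cos φ₂ cos Δλ) = 44.74°
Final bearing θ₂ = (initial bearing from the destination back to the start) + 180° = 141.07°
Δθ = θ₂ − θ₁ = +96.3°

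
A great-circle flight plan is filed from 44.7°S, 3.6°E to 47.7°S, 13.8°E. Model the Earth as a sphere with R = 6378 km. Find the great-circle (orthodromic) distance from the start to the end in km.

853 km

Haversine: a = sin²(Δφ/2)+cos φ₁ cos φ₂ sin²(Δλ/2) = 0.00447;  σ = 2·atan2(√a,√(1−a))
σ = 7.663° → d = Rσ = 6378·0.13375 = 853 km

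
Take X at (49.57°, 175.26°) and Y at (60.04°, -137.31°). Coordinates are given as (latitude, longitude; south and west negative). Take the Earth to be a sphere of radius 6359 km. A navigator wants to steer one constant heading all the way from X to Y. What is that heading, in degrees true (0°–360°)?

Meridional parts: M(φ₁)=+0.9991, M(φ₂)=+1.3184 → ΔM = +0.3193;  Δλ = +0.8278 rad
tan C = Δλ / ΔM = +2.5926 → C = 68.91°

68.9°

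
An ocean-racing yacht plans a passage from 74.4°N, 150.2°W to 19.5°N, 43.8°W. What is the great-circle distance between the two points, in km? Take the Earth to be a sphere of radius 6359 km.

cos σ = sin φ₁ sin φ₂ + cos φ₁ cos φ₂ cos Δλ
      = sin(74.40°)sin(19.50°) + cos(74.40°)cos(19.50°)cos(106.40°) = 0.2499
σ = 75.526° → d = Rσ = 6359·1.31818 = 8382 km

8382 km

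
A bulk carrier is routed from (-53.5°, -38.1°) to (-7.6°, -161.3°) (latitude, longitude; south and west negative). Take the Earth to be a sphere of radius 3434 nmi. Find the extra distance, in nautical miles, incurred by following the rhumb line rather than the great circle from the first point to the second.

Great circle: cos σ = sin φ₁ sin φ₂ + cos φ₁ cos φ₂ cos Δλ,  σ = 1.7891 rad → d_gc = 6143.6 nmi
Rhumb line: Δψ = +0.9764, q = Δφ/Δψ = 0.8205, d_rh = R√(Δφ²+q²Δλ²) = 6653.7 nmi
Excess = 6653.7 − 6143.6 = 510.1 ≈ 510 nmi

510 nmi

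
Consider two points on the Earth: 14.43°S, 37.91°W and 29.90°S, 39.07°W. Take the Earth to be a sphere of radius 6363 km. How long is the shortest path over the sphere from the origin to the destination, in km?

Haversine: a = sin²(Δφ/2)+cos φ₁ cos φ₂ sin²(Δλ/2) = 0.01820;  σ = 2·atan2(√a,√(1−a))
σ = 15.507° → d = Rσ = 6363·0.27065 = 1722 km

1722 km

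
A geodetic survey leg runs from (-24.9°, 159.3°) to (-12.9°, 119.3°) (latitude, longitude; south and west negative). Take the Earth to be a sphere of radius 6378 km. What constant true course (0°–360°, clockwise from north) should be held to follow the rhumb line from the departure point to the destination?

Δψ = ln[tan(π/4+φ₂/2)/tan(π/4+φ₁/2)] = +0.2219
Δλ = -0.6981 rad (taken the short way round)
course = atan2(Δλ, Δψ) = 287.63°

287.6°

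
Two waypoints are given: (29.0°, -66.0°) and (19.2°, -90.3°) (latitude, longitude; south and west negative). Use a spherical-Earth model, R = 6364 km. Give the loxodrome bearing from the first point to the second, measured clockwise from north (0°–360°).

Meridional parts: M(φ₁)=+0.5293, M(φ₂)=+0.3416 → ΔM = -0.1877;  Δλ = -0.4241 rad
tan C = Δλ / ΔM = +2.2596 → C = 246.13°

246.1°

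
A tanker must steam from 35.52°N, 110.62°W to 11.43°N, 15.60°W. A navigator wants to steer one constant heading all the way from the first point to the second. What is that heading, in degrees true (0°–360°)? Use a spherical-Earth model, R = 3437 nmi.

Meridional parts: M(φ₁)=+0.6640, M(φ₂)=+0.2008 → ΔM = -0.4631;  Δλ = +1.6584 rad
tan C = Δλ / ΔM = -3.5809 → C = 105.60°

105.6°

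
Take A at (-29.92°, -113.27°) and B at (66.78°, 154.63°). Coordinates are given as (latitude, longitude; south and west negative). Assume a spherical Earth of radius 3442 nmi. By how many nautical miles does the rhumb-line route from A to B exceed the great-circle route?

Great circle: cos σ = sin φ₁ sin φ₂ + cos φ₁ cos φ₂ cos Δλ,  σ = 2.0611 rad → d_gc = 7094.4 nmi
Rhumb line: Δψ = +2.1302, q = Δφ/Δψ = 0.7923, d_rh = R√(Δφ²+q²Δλ²) = 7277.5 nmi
Excess = 7277.5 − 7094.4 = 183.1 ≈ 183 nmi

183 nmi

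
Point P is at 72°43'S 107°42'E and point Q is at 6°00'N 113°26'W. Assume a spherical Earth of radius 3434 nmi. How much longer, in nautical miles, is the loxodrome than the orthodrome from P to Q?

Great circle: cos σ = sin φ₁ sin φ₂ + cos φ₁ cos φ₂ cos Δλ,  σ = 1.8990 rad → d_gc = 6521.2 nmi
Rhumb line: Δψ = +1.9889, q = Δφ/Δψ = 0.6908, d_rh = R√(Δφ²+q²Δλ²) = 7437.1 nmi
Excess = 7437.1 − 6521.2 = 915.9 ≈ 916 nmi

916 nmi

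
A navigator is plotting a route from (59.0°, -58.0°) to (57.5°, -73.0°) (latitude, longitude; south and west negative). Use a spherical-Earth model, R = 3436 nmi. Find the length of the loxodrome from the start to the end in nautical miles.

482 nmi

Δψ = ln[tan(π/4+φ₂/2)/tan(π/4+φ₁/2)] = -0.0498;  Δφ = -0.0262 rad,  Δλ = -0.2618 rad
q = Δφ/Δψ = 0.5261
d = R·√(Δφ² + q²Δλ²) = 3436·0.14020 = 482 nmi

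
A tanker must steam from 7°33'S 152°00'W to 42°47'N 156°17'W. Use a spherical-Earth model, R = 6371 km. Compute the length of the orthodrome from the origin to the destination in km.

Haversine: a = sin²(Δφ/2)+cos φ₁ cos φ₂ sin²(Δλ/2) = 0.18186;  σ = 2·atan2(√a,√(1−a))
σ = 50.484° → d = Rσ = 6371·0.88112 = 5614 km

5614 km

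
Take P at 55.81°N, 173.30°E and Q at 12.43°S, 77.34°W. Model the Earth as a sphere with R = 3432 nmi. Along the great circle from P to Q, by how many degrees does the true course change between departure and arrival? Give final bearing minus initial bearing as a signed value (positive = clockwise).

Initial bearing θ₁ = atan2(sin Δλ cos φ₂, cos φ₁ sin φ₂ − sin φ₁ cos φ₂ cos Δλ) = 80.95°
Final bearing θ₂ = (initial bearing from the destination back to the start) + 180° = 145.37°
Δθ = θ₂ − θ₁ = +64.4°

+64.4°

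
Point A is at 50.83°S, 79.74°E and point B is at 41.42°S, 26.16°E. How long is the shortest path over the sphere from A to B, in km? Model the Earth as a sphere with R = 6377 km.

Haversine: a = sin²(Δφ/2)+cos φ₁ cos φ₂ sin²(Δλ/2) = 0.10295;  σ = 2·atan2(√a,√(1−a))
σ = 37.429° → d = Rσ = 6377·0.65327 = 4166 km

4166 km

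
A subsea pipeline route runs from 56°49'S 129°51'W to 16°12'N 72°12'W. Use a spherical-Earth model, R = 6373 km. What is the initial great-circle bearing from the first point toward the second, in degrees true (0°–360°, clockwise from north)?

θ = atan2( sin Δλ·cos φ₂ ,  cos φ₁ sin φ₂ − sin φ₁ cos φ₂ cos Δλ )
  = atan2(+0.8113, +0.5827) = 54.31°

54.3°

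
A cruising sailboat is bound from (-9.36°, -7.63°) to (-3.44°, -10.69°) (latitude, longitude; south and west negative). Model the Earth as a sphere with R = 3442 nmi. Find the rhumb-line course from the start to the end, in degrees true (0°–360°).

Meridional parts: M(φ₁)=-0.1641, M(φ₂)=-0.0601 → ΔM = +0.1040;  Δλ = -0.0534 rad
tan C = Δλ / ΔM = -0.5134 → C = 332.82°

332.8°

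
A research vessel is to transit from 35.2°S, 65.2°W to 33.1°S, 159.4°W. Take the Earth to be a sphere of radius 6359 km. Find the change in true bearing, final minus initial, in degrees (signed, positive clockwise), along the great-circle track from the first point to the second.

Initial bearing θ₁ = atan2(sin Δλ cos φ₂, cos φ₁ sin φ₂ − sin φ₁ cos φ₂ cos Δλ) = 240.04°
Final bearing θ₂ = (initial bearing from the destination back to the start) + 180° = 302.32°
Δθ = θ₂ − θ₁ = +62.3°

+62.3°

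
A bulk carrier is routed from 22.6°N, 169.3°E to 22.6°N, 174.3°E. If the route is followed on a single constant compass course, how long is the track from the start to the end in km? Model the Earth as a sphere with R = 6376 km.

514 km

Δψ = ln[tan(π/4+φ₂/2)/tan(π/4+φ₁/2)] = +0.0000;  Δφ = +0.0000 rad,  Δλ = +0.0873 rad
Δψ ≈ 0 so q = cos φ₁ = 0.9232
d = R·√(Δφ² + q²Δλ²) = 6376·0.08057 = 514 km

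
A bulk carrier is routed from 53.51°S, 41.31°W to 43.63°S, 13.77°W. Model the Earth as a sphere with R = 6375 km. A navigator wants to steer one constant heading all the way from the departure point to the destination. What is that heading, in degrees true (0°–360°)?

61.4°

Δψ = ln[tan(π/4+φ₂/2)/tan(π/4+φ₁/2)] = +0.2618
Δλ = +0.4807 rad (taken the short way round)
course = atan2(Δλ, Δψ) = 61.43°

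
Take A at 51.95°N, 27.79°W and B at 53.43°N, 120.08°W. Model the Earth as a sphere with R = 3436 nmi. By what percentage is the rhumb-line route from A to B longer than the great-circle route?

7.9%

Great circle: σ = 0.9049 rad → d_gc = Rσ = 3109.2 nmi
Rhumb: Δφ = +0.0258, Δλ = -1.6108, Δψ = +0.0426, q = Δφ/Δψ = 0.6061 → d_rh = R√(Δφ²+q²Δλ²) = 3355.4 nmi
Excess = (3355.4 − 3109.2) / 3109.2 = 246.2 / 3109.2 = 7.92% ≈ 7.9%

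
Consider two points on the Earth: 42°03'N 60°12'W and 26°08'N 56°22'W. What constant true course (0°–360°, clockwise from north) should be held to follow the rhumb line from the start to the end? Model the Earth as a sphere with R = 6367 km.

168.8°

Δψ = ln[tan(π/4+φ₂/2)/tan(π/4+φ₁/2)] = -0.3375
Δλ = +0.0669 rad (taken the short way round)
course = atan2(Δλ, Δψ) = 168.79°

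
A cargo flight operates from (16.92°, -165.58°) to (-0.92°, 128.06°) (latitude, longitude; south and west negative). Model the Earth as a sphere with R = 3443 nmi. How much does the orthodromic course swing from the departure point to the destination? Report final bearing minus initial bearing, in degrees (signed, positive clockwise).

-10.5°

Initial bearing θ₁ = atan2(sin Δλ cos φ₂, cos φ₁ sin φ₂ − sin φ₁ cos φ₂ cos Δλ) = 261.80°
Final bearing θ₂ = (initial bearing from the destination back to the start) + 180° = 251.27°
Δθ = θ₂ − θ₁ = -10.5°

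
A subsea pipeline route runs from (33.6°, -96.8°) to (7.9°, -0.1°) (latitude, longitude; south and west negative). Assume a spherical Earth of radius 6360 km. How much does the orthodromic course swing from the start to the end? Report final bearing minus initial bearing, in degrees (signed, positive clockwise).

Initial bearing θ₁ = atan2(sin Δλ cos φ₂, cos φ₁ sin φ₂ − sin φ₁ cos φ₂ cos Δλ) = 79.72°
Final bearing θ₂ = (initial bearing from the destination back to the start) + 180° = 124.17°
Δθ = θ₂ − θ₁ = +44.4°

+44.4°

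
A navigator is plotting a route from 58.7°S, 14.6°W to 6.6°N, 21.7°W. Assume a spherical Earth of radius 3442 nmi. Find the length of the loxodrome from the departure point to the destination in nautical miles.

3938 nmi

Δψ = ln[tan(π/4+φ₂/2)/tan(π/4+φ₁/2)] = +1.3879;  Δφ = +1.1397 rad,  Δλ = -0.1239 rad
q = Δφ/Δψ = 0.8212
d = R·√(Δφ² + q²Δλ²) = 3442·1.14423 = 3938 nmi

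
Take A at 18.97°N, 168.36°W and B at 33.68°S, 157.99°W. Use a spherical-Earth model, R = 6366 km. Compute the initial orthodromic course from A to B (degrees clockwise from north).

169.3°

θ = atan2( sin Δλ·cos φ₂ ,  cos φ₁ sin φ₂ − sin φ₁ cos φ₂ cos Δλ )
  = atan2(+0.1498, -0.7905) = 169.27°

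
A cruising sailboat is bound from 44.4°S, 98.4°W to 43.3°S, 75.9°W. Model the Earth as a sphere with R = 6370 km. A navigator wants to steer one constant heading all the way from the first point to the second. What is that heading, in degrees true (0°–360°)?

Δψ = ln[tan(π/4+φ₂/2)/tan(π/4+φ₁/2)] = +0.0266
Δλ = +0.3927 rad (taken the short way round)
course = atan2(Δλ, Δψ) = 86.12°

86.1°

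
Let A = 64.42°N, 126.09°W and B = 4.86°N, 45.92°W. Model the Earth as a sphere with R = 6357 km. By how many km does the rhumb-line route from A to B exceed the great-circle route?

321 km

Great circle: cos σ = sin φ₁ sin φ₂ + cos φ₁ cos φ₂ cos Δλ,  σ = 1.4204 rad → d_gc = 9029.2 km
Rhumb line: Δψ = -1.3978, q = Δφ/Δψ = 0.7437, d_rh = R√(Δφ²+q²Δλ²) = 9350.1 km
Excess = 9350.1 − 9029.2 = 320.9 ≈ 321 km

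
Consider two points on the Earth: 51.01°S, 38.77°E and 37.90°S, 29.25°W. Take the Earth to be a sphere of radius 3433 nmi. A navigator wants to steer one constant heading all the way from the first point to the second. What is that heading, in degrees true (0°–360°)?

Δψ = ln[tan(π/4+φ₂/2)/tan(π/4+φ₁/2)] = +0.3226
Δλ = -1.1872 rad (taken the short way round)
course = atan2(Δλ, Δψ) = 285.20°

285.2°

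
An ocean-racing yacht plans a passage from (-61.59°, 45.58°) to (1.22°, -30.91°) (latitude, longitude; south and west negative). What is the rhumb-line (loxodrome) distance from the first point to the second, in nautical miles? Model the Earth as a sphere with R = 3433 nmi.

Δψ = ln[tan(π/4+φ₂/2)/tan(π/4+φ₁/2)] = +1.3951;  Δφ = +1.0962 rad,  Δλ = -1.3350 rad
q = Δφ/Δψ = 0.7858
d = R·√(Δφ² + q²Δλ²) = 3433·1.51727 = 5209 nmi

5209 nmi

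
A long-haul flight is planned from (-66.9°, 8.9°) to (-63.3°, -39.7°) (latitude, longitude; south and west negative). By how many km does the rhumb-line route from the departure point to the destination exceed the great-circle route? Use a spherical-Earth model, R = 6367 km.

57 km

Great circle: cos σ = sin φ₁ sin φ₂ + cos φ₁ cos φ₂ cos Δλ,  σ = 0.3531 rad → d_gc = 2247.9 km
Rhumb line: Δψ = +0.1495, q = Δφ/Δψ = 0.4203, d_rh = R√(Δφ²+q²Δλ²) = 2305.0 km
Excess = 2305.0 − 2247.9 = 57.1 ≈ 57 km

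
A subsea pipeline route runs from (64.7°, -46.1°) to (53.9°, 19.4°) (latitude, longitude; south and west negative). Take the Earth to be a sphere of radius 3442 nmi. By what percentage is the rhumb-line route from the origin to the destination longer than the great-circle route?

Great circle: σ = 0.5828 rad → d_gc = Rσ = 2006.1 nmi
Rhumb: Δφ = -0.1885, Δλ = +1.1432, Δψ = -0.3729, q = Δφ/Δψ = 0.5055 → d_rh = R√(Δφ²+q²Δλ²) = 2092.0 nmi
Excess = (2092.0 − 2006.1) / 2006.1 = 85.9 / 2006.1 = 4.28% ≈ 4.3%

4.3%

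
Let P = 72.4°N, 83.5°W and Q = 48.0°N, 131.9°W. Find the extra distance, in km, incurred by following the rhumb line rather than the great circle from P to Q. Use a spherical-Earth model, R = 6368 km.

Great circle: cos σ = sin φ₁ sin φ₂ + cos φ₁ cos φ₂ cos Δλ,  σ = 0.5685 rad → d_gc = 3620.5 km
Rhumb line: Δψ = -0.9081, q = Δφ/Δψ = 0.4690, d_rh = R√(Δφ²+q²Δλ²) = 3703.8 km
Excess = 3703.8 − 3620.5 = 83.3 ≈ 83 km

83 km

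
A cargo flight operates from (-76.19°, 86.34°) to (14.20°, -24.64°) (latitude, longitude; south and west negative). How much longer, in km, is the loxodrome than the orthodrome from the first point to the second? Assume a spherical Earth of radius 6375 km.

Great circle: cos σ = sin φ₁ sin φ₂ + cos φ₁ cos φ₂ cos Δλ,  σ = 1.8977 rad → d_gc = 12097.6 km
Rhumb line: Δψ = +2.3615, q = Δφ/Δψ = 0.6680, d_rh = R√(Δφ²+q²Δλ²) = 13007.5 km
Excess = 13007.5 − 12097.6 = 909.9 ≈ 910 km

910 km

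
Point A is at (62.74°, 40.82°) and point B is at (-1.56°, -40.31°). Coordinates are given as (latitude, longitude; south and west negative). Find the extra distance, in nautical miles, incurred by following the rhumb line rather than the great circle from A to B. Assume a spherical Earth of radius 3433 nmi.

Great circle: cos σ = sin φ₁ sin φ₂ + cos φ₁ cos φ₂ cos Δλ,  σ = 1.5244 rad → d_gc = 5233.2 nmi
Rhumb line: Δψ = -1.4441, q = Δφ/Δψ = 0.7771, d_rh = R√(Δφ²+q²Δλ²) = 5395.8 nmi
Excess = 5395.8 − 5233.2 = 162.6 ≈ 163 nmi

163 nmi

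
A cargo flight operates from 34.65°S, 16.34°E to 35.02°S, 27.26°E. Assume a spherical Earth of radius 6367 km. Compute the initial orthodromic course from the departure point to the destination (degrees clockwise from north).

95.5°

N = sin Δλ·cos φ₂ = +0.1551;  D = cos φ₁ sin φ₂ − sin φ₁ cos φ₂ cos Δλ = -0.0149
initial course = atan2(N, D) = 95.48°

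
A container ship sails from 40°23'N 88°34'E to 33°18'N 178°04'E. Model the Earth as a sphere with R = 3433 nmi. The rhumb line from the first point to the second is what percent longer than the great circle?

Great circle: σ = 1.2012 rad → d_gc = Rσ = 4123.6 nmi
Rhumb: Δφ = -0.1236, Δλ = +1.5621, Δψ = -0.1547, q = Δφ/Δψ = 0.7992 → d_rh = R√(Δφ²+q²Δλ²) = 4306.8 nmi
Excess = (4306.8 − 4123.6) / 4123.6 = 183.2 / 4123.6 = 4.44% ≈ 4.4%

4.4%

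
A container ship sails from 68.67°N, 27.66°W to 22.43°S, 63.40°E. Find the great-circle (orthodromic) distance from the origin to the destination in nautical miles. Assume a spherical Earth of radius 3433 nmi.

Haversine: a = sin²(Δφ/2)+cos φ₁ cos φ₂ sin²(Δλ/2) = 0.68082;  σ = 2·atan2(√a,√(1−a))
σ = 111.201° → d = Rσ = 3433·1.94082 = 6663 nmi

6663 nmi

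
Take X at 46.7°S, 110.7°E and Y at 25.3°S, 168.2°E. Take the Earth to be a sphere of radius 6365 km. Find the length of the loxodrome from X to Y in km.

5632 km

Δψ = ln[tan(π/4+φ₂/2)/tan(π/4+φ₁/2)] = +0.4673;  Δφ = +0.3735 rad,  Δλ = +1.0036 rad
q = Δφ/Δψ = 0.7992
d = R·√(Δφ² + q²Δλ²) = 6365·0.88479 = 5632 km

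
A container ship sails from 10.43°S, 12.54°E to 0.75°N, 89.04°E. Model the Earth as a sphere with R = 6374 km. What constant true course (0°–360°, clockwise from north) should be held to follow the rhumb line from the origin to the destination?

Δψ = ln[tan(π/4+φ₂/2)/tan(π/4+φ₁/2)] = +0.1961
Δλ = +1.3352 rad (taken the short way round)
course = atan2(Δλ, Δψ) = 81.64°

81.6°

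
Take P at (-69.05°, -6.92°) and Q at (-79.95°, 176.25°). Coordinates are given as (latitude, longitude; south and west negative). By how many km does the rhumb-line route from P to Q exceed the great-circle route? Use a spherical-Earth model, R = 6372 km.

1731 km

Great circle: cos σ = sin φ₁ sin φ₂ + cos φ₁ cos φ₂ cos Δλ,  σ = 0.5409 rad → d_gc = 3446.4 km
Rhumb line: Δψ = -0.7432, q = Δφ/Δψ = 0.2560, d_rh = R√(Δφ²+q²Δλ²) = 5177.7 km
Excess = 5177.7 − 3446.4 = 1731.3 ≈ 1731 km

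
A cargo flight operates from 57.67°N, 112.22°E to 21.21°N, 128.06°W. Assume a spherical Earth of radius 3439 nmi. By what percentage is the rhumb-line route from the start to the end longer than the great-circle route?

Great circle: σ = 1.5122 rad → d_gc = Rσ = 5200.6 nmi
Rhumb: Δφ = -0.6363, Δλ = +2.0895, Δψ = -0.8594, q = Δφ/Δψ = 0.7405 → d_rh = R√(Δφ²+q²Δλ²) = 5753.2 nmi
Excess = (5753.2 − 5200.6) / 5200.6 = 552.6 / 5200.6 = 10.63% ≈ 10.6%

10.6%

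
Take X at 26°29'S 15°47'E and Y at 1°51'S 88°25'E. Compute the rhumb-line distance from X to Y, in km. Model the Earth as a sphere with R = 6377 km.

Rhumb course C = atan2(Δλ, Δψ) with Δψ = ln[tan(π/4+φ₂/2)/tan(π/4+φ₁/2)] = +0.4473, Δλ = +1.2677 → C = 70.56°
d = R·|Δφ| / |cos C| = 6377·0.42993 / 0.33276 = 8239 km

8239 km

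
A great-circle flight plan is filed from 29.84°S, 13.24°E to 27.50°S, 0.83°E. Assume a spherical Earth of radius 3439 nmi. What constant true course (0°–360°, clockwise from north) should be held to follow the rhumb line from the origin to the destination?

Δψ = ln[tan(π/4+φ₂/2)/tan(π/4+φ₁/2)] = +0.0466
Δλ = -0.2166 rad (taken the short way round)
course = atan2(Δλ, Δψ) = 282.13°

282.1°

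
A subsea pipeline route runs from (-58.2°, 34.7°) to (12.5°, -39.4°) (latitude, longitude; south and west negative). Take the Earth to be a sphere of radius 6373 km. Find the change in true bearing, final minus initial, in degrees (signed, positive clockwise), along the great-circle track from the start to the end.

+39.5°

At departure: θ₁ = atan2(sin Δλ cos φ₂, cos φ₁ sin φ₂ − sin φ₁ cos φ₂ cos Δλ) = 289.98°
At arrival: θ₂ = atan2(sin Δλ cos φ₁, −cos φ₂ sin φ₁ + sin φ₂ cos φ₁ cos Δλ) = 329.52°
Δθ = θ₂ − θ₁ = +39.5°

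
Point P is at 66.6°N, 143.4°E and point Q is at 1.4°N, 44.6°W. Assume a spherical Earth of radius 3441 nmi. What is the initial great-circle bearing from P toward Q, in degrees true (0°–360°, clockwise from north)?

θ = atan2( sin Δλ·cos φ₂ ,  cos φ₁ sin φ₂ − sin φ₁ cos φ₂ cos Δλ )
  = atan2(+0.1391, +0.9183) = 8.62°

8.6°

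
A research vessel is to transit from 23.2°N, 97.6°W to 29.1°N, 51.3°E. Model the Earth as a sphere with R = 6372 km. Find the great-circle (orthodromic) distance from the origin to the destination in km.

13317 km

cos σ = sin φ₁ sin φ₂ + cos φ₁ cos φ₂ cos Δλ
      = sin(23.20°)sin(29.10°) + cos(23.20°)cos(29.10°)cos(148.90°) = -0.4961
σ = 119.742° → d = Rσ = 6372·2.08989 = 13317 km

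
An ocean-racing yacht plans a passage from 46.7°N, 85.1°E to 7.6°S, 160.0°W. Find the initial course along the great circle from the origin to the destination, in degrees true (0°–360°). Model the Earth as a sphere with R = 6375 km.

76.7°

N = sin Δλ·cos φ₂ = +0.8991;  D = cos φ₁ sin φ₂ − sin φ₁ cos φ₂ cos Δλ = +0.2130
initial course = atan2(N, D) = 76.67°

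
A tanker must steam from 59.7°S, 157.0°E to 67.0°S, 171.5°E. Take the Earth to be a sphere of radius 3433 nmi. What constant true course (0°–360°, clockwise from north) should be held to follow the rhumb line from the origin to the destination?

Meridional parts: M(φ₁)=-1.3065, M(φ₂)=-1.5923 → ΔM = -0.2858;  Δλ = +0.2531 rad
tan C = Δλ / ΔM = -0.8855 → C = 138.47°

138.5°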